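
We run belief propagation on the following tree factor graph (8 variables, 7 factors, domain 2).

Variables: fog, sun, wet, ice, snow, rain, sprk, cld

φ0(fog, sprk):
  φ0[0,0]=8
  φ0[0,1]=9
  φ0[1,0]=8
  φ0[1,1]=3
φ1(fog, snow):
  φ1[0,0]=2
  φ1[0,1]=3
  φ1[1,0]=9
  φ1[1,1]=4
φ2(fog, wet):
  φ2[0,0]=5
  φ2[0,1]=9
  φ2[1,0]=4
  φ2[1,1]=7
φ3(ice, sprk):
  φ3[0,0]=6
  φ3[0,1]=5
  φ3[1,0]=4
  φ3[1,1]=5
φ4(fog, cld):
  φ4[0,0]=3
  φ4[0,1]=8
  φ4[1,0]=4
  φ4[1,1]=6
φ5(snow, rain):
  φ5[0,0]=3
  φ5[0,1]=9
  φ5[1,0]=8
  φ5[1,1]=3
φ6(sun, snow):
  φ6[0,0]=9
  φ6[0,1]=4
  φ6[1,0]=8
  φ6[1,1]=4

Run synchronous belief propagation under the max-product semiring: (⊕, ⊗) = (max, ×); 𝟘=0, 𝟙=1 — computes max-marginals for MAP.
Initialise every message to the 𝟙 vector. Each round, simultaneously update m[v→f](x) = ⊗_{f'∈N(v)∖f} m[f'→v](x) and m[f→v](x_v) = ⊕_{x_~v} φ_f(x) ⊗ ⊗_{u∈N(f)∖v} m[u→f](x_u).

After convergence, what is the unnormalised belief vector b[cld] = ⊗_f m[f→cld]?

b[cld] = [979776, 1469664]

init: all messages = 𝟙 over 2 values
r1 m[φ0→fog] = [9, 8]
r1 m[φ0→sprk] = [8, 9]
r1 m[φ1→fog] = [3, 9]
r1 m[φ1→snow] = [9, 4]
r1 m[φ2→fog] = [9, 7]
r1 m[φ2→wet] = [5, 9]
r1 m[φ3→ice] = [6, 5]
r1 m[φ3→sprk] = [6, 5]
r1 m[φ4→fog] = [8, 6]
r1 m[φ4→cld] = [4, 8]
r1 m[φ5→snow] = [9, 8]
r1 m[φ5→rain] = [8, 9]
r1 m[φ6→sun] = [9, 8]
r1 m[φ6→snow] = [9, 4]
r1 m[fog→φ0] = [1, 1]
r1 m[fog→φ1] = [1, 1]
r1 m[fog→φ2] = [1, 1]
r1 m[fog→φ4] = [1, 1]
r1 m[sun→φ6] = [1, 1]
r1 m[wet→φ2] = [1, 1]
r1 m[ice→φ3] = [1, 1]
r1 m[snow→φ1] = [1, 1]
r1 m[snow→φ5] = [1, 1]
r1 m[snow→φ6] = [1, 1]
r1 m[rain→φ5] = [1, 1]
r1 m[sprk→φ0] = [1, 1]
r1 m[sprk→φ3] = [1, 1]
r1 m[cld→φ4] = [1, 1]
r2 m[φ0→fog] = [9, 8]
r2 m[φ0→sprk] = [8, 9]
r2 m[φ1→fog] = [3, 9]
r2 m[φ1→snow] = [9, 4]
r2 m[φ2→fog] = [9, 7]
r2 m[φ2→wet] = [5, 9]
r2 m[φ3→ice] = [6, 5]
r2 m[φ3→sprk] = [6, 5]
r2 m[φ4→fog] = [8, 6]
r2 m[φ4→cld] = [4, 8]
r2 m[φ5→snow] = [9, 8]
r2 m[φ5→rain] = [8, 9]
r2 m[φ6→sun] = [9, 8]
r2 m[φ6→snow] = [9, 4]
r2 m[fog→φ0] = [216, 378]
r2 m[fog→φ1] = [648, 336]
r2 m[fog→φ2] = [216, 432]
r2 m[fog→φ4] = [243, 504]
r2 m[sun→φ6] = [1, 1]
r2 m[wet→φ2] = [1, 1]
r2 m[ice→φ3] = [1, 1]
r2 m[snow→φ1] = [81, 32]
r2 m[snow→φ5] = [81, 16]
r2 m[snow→φ6] = [81, 32]
r2 m[rain→φ5] = [1, 1]
r2 m[sprk→φ0] = [6, 5]
r2 m[sprk→φ3] = [8, 9]
r2 m[cld→φ4] = [1, 1]
r3 m[φ0→fog] = [48, 48]
r3 m[φ0→sprk] = [3024, 1944]
r3 m[φ1→fog] = [162, 729]
r3 m[φ1→snow] = [3024, 1944]
r3 m[φ2→fog] = [9, 7]
r3 m[φ2→wet] = [1728, 3024]
r3 m[φ3→ice] = [48, 45]
r3 m[φ3→sprk] = [6, 5]
r3 m[φ4→fog] = [8, 6]
r3 m[φ4→cld] = [2016, 3024]
r3 m[φ5→snow] = [9, 8]
r3 m[φ5→rain] = [243, 729]
r3 m[φ6→sun] = [729, 648]
r3 m[φ6→snow] = [9, 4]
r3 m[fog→φ0] = [216, 378]
r3 m[fog→φ1] = [648, 336]
r3 m[fog→φ2] = [216, 432]
r3 m[fog→φ4] = [243, 504]
r3 m[sun→φ6] = [1, 1]
r3 m[wet→φ2] = [1, 1]
r3 m[ice→φ3] = [1, 1]
r3 m[snow→φ1] = [81, 32]
r3 m[snow→φ5] = [81, 16]
r3 m[snow→φ6] = [81, 32]
r3 m[rain→φ5] = [1, 1]
r3 m[sprk→φ0] = [6, 5]
r3 m[sprk→φ3] = [8, 9]
r3 m[cld→φ4] = [1, 1]
r4 m[φ0→fog] = [48, 48]
r4 m[φ0→sprk] = [3024, 1944]
r4 m[φ1→fog] = [162, 729]
r4 m[φ1→snow] = [3024, 1944]
r4 m[φ2→fog] = [9, 7]
r4 m[φ2→wet] = [1728, 3024]
r4 m[φ3→ice] = [48, 45]
r4 m[φ3→sprk] = [6, 5]
r4 m[φ4→fog] = [8, 6]
r4 m[φ4→cld] = [2016, 3024]
r4 m[φ5→snow] = [9, 8]
r4 m[φ5→rain] = [243, 729]
r4 m[φ6→sun] = [729, 648]
r4 m[φ6→snow] = [9, 4]
r4 m[fog→φ0] = [11664, 30618]
r4 m[fog→φ1] = [3456, 2016]
r4 m[fog→φ2] = [62208, 209952]
r4 m[fog→φ4] = [69984, 244944]
r4 m[sun→φ6] = [1, 1]
r4 m[wet→φ2] = [1, 1]
r4 m[ice→φ3] = [1, 1]
r4 m[snow→φ1] = [81, 32]
r4 m[snow→φ5] = [27216, 7776]
r4 m[snow→φ6] = [27216, 15552]
r4 m[rain→φ5] = [1, 1]
r4 m[sprk→φ0] = [6, 5]
r4 m[sprk→φ3] = [3024, 1944]
r4 m[cld→φ4] = [1, 1]
r5 m[φ0→fog] = [48, 48]
r5 m[φ0→sprk] = [244944, 104976]
r5 m[φ1→fog] = [162, 729]
r5 m[φ1→snow] = [18144, 10368]
r5 m[φ2→fog] = [9, 7]
r5 m[φ2→wet] = [839808, 1469664]
r5 m[φ3→ice] = [18144, 12096]
r5 m[φ3→sprk] = [6, 5]
r5 m[φ4→fog] = [8, 6]
r5 m[φ4→cld] = [979776, 1469664]
r5 m[φ5→snow] = [9, 8]
r5 m[φ5→rain] = [81648, 244944]
r5 m[φ6→sun] = [244944, 217728]
r5 m[φ6→snow] = [9, 4]
r5 m[fog→φ0] = [11664, 30618]
r5 m[fog→φ1] = [3456, 2016]
r5 m[fog→φ2] = [62208, 209952]
r5 m[fog→φ4] = [69984, 244944]
r5 m[sun→φ6] = [1, 1]
r5 m[wet→φ2] = [1, 1]
r5 m[ice→φ3] = [1, 1]
r5 m[snow→φ1] = [81, 32]
r5 m[snow→φ5] = [27216, 7776]
r5 m[snow→φ6] = [27216, 15552]
r5 m[rain→φ5] = [1, 1]
r5 m[sprk→φ0] = [6, 5]
r5 m[sprk→φ3] = [3024, 1944]
r5 m[cld→φ4] = [1, 1]
r6 m[φ0→fog] = [48, 48]
r6 m[φ0→sprk] = [244944, 104976]
r6 m[φ1→fog] = [162, 729]
r6 m[φ1→snow] = [18144, 10368]
r6 m[φ2→fog] = [9, 7]
r6 m[φ2→wet] = [839808, 1469664]
r6 m[φ3→ice] = [18144, 12096]
r6 m[φ3→sprk] = [6, 5]
r6 m[φ4→fog] = [8, 6]
r6 m[φ4→cld] = [979776, 1469664]
r6 m[φ5→snow] = [9, 8]
r6 m[φ5→rain] = [81648, 244944]
r6 m[φ6→sun] = [244944, 217728]
r6 m[φ6→snow] = [9, 4]
r6 m[fog→φ0] = [11664, 30618]
r6 m[fog→φ1] = [3456, 2016]
r6 m[fog→φ2] = [62208, 209952]
r6 m[fog→φ4] = [69984, 244944]
r6 m[sun→φ6] = [1, 1]
r6 m[wet→φ2] = [1, 1]
r6 m[ice→φ3] = [1, 1]
r6 m[snow→φ1] = [81, 32]
r6 m[snow→φ5] = [163296, 41472]
r6 m[snow→φ6] = [163296, 82944]
r6 m[rain→φ5] = [1, 1]
r6 m[sprk→φ0] = [6, 5]
r6 m[sprk→φ3] = [244944, 104976]
r6 m[cld→φ4] = [1, 1]
r7 m[φ0→fog] = [48, 48]
r7 m[φ0→sprk] = [244944, 104976]
r7 m[φ1→fog] = [162, 729]
r7 m[φ1→snow] = [18144, 10368]
r7 m[φ2→fog] = [9, 7]
r7 m[φ2→wet] = [839808, 1469664]
r7 m[φ3→ice] = [1469664, 979776]
r7 m[φ3→sprk] = [6, 5]
r7 m[φ4→fog] = [8, 6]
r7 m[φ4→cld] = [979776, 1469664]
r7 m[φ5→snow] = [9, 8]
r7 m[φ5→rain] = [489888, 1469664]
r7 m[φ6→sun] = [1469664, 1306368]
r7 m[φ6→snow] = [9, 4]
r7 m[fog→φ0] = [11664, 30618]
r7 m[fog→φ1] = [3456, 2016]
r7 m[fog→φ2] = [62208, 209952]
r7 m[fog→φ4] = [69984, 244944]
r7 m[sun→φ6] = [1, 1]
r7 m[wet→φ2] = [1, 1]
r7 m[ice→φ3] = [1, 1]
r7 m[snow→φ1] = [81, 32]
r7 m[snow→φ5] = [163296, 41472]
r7 m[snow→φ6] = [163296, 82944]
r7 m[rain→φ5] = [1, 1]
r7 m[sprk→φ0] = [6, 5]
r7 m[sprk→φ3] = [244944, 104976]
r7 m[cld→φ4] = [1, 1]
r8 m[φ0→fog] = [48, 48]
r8 m[φ0→sprk] = [244944, 104976]
r8 m[φ1→fog] = [162, 729]
r8 m[φ1→snow] = [18144, 10368]
r8 m[φ2→fog] = [9, 7]
r8 m[φ2→wet] = [839808, 1469664]
r8 m[φ3→ice] = [1469664, 979776]
r8 m[φ3→sprk] = [6, 5]
r8 m[φ4→fog] = [8, 6]
r8 m[φ4→cld] = [979776, 1469664]
r8 m[φ5→snow] = [9, 8]
r8 m[φ5→rain] = [489888, 1469664]
r8 m[φ6→sun] = [1469664, 1306368]
r8 m[φ6→snow] = [9, 4]
r8 m[fog→φ0] = [11664, 30618]
r8 m[fog→φ1] = [3456, 2016]
r8 m[fog→φ2] = [62208, 209952]
r8 m[fog→φ4] = [69984, 244944]
r8 m[sun→φ6] = [1, 1]
r8 m[wet→φ2] = [1, 1]
r8 m[ice→φ3] = [1, 1]
r8 m[snow→φ1] = [81, 32]
r8 m[snow→φ5] = [163296, 41472]
r8 m[snow→φ6] = [163296, 82944]
r8 m[rain→φ5] = [1, 1]
r8 m[sprk→φ0] = [6, 5]
r8 m[sprk→φ3] = [244944, 104976]
r8 m[cld→φ4] = [1, 1]
fixed point reached at round 8
b[cld] = ⊗ incoming = [979776, 1469664]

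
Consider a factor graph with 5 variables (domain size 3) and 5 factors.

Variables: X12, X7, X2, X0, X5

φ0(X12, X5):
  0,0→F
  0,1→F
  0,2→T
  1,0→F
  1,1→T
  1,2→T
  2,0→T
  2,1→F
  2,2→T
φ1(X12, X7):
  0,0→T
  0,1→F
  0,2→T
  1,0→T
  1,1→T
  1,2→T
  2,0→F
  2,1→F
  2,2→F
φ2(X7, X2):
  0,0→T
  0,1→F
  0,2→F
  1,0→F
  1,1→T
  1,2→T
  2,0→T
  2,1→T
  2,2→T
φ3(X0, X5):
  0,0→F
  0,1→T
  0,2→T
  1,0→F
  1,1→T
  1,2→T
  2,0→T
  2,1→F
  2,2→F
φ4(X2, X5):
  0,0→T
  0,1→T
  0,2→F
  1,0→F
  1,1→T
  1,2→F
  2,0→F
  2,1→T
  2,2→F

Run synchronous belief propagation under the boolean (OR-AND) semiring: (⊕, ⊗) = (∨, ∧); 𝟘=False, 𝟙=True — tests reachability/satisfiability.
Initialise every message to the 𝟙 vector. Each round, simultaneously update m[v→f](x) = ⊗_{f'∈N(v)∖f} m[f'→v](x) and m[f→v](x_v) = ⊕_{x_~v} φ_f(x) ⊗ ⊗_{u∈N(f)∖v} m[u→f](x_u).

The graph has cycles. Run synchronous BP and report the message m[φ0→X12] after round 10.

message @ round 10 = [F, T, T]

init: all messages = 𝟙 over 3 values
r1 m[φ0→X12] = [T, T, T]
r1 m[φ0→X5] = [T, T, T]
r1 m[φ1→X12] = [T, T, F]
r1 m[φ1→X7] = [T, T, T]
r1 m[φ2→X7] = [T, T, T]
r1 m[φ2→X2] = [T, T, T]
r1 m[φ3→X0] = [T, T, T]
r1 m[φ3→X5] = [T, T, T]
r1 m[φ4→X2] = [T, T, T]
r1 m[φ4→X5] = [T, T, F]
r1 m[X12→φ0] = [T, T, T]
r1 m[X12→φ1] = [T, T, T]
r1 m[X7→φ1] = [T, T, T]
r1 m[X7→φ2] = [T, T, T]
r1 m[X2→φ2] = [T, T, T]
r1 m[X2→φ4] = [T, T, T]
r1 m[X0→φ3] = [T, T, T]
r1 m[X5→φ0] = [T, T, T]
r1 m[X5→φ3] = [T, T, T]
r1 m[X5→φ4] = [T, T, T]
r2 m[φ0→X12] = [T, T, T]
r2 m[φ0→X5] = [T, T, T]
r2 m[φ1→X12] = [T, T, F]
r2 m[φ1→X7] = [T, T, T]
r2 m[φ2→X7] = [T, T, T]
r2 m[φ2→X2] = [T, T, T]
r2 m[φ3→X0] = [T, T, T]
r2 m[φ3→X5] = [T, T, T]
r2 m[φ4→X2] = [T, T, T]
r2 m[φ4→X5] = [T, T, F]
r2 m[X12→φ0] = [T, T, F]
r2 m[X12→φ1] = [T, T, T]
r2 m[X7→φ1] = [T, T, T]
r2 m[X7→φ2] = [T, T, T]
r2 m[X2→φ2] = [T, T, T]
r2 m[X2→φ4] = [T, T, T]
r2 m[X0→φ3] = [T, T, T]
r2 m[X5→φ0] = [T, T, F]
r2 m[X5→φ3] = [T, T, F]
r2 m[X5→φ4] = [T, T, T]
r3 m[φ0→X12] = [F, T, T]
r3 m[φ0→X5] = [F, T, T]
r3 m[φ1→X12] = [T, T, F]
r3 m[φ1→X7] = [T, T, T]
r3 m[φ2→X7] = [T, T, T]
r3 m[φ2→X2] = [T, T, T]
r3 m[φ3→X0] = [T, T, T]
r3 m[φ3→X5] = [T, T, T]
r3 m[φ4→X2] = [T, T, T]
r3 m[φ4→X5] = [T, T, F]
r3 m[X12→φ0] = [T, T, F]
r3 m[X12→φ1] = [T, T, T]
r3 m[X7→φ1] = [T, T, T]
r3 m[X7→φ2] = [T, T, T]
r3 m[X2→φ2] = [T, T, T]
r3 m[X2→φ4] = [T, T, T]
r3 m[X0→φ3] = [T, T, T]
r3 m[X5→φ0] = [T, T, F]
r3 m[X5→φ3] = [T, T, F]
r3 m[X5→φ4] = [T, T, T]
r4 m[φ0→X12] = [F, T, T]
r4 m[φ0→X5] = [F, T, T]
r4 m[φ1→X12] = [T, T, F]
r4 m[φ1→X7] = [T, T, T]
r4 m[φ2→X7] = [T, T, T]
r4 m[φ2→X2] = [T, T, T]
r4 m[φ3→X0] = [T, T, T]
r4 m[φ3→X5] = [T, T, T]
r4 m[φ4→X2] = [T, T, T]
r4 m[φ4→X5] = [T, T, F]
r4 m[X12→φ0] = [T, T, F]
r4 m[X12→φ1] = [F, T, T]
r4 m[X7→φ1] = [T, T, T]
r4 m[X7→φ2] = [T, T, T]
r4 m[X2→φ2] = [T, T, T]
r4 m[X2→φ4] = [T, T, T]
r4 m[X0→φ3] = [T, T, T]
r4 m[X5→φ0] = [T, T, F]
r4 m[X5→φ3] = [F, T, F]
r4 m[X5→φ4] = [F, T, T]
r5 m[φ0→X12] = [F, T, T]
r5 m[φ0→X5] = [F, T, T]
r5 m[φ1→X12] = [T, T, F]
r5 m[φ1→X7] = [T, T, T]
r5 m[φ2→X7] = [T, T, T]
r5 m[φ2→X2] = [T, T, T]
r5 m[φ3→X0] = [T, T, F]
r5 m[φ3→X5] = [T, T, T]
r5 m[φ4→X2] = [T, T, T]
r5 m[φ4→X5] = [T, T, F]
r5 m[X12→φ0] = [T, T, F]
r5 m[X12→φ1] = [F, T, T]
r5 m[X7→φ1] = [T, T, T]
r5 m[X7→φ2] = [T, T, T]
r5 m[X2→φ2] = [T, T, T]
r5 m[X2→φ4] = [T, T, T]
r5 m[X0→φ3] = [T, T, T]
r5 m[X5→φ0] = [T, T, F]
r5 m[X5→φ3] = [F, T, F]
r5 m[X5→φ4] = [F, T, T]
r6 m[φ0→X12] = [F, T, T]
r6 m[φ0→X5] = [F, T, T]
r6 m[φ1→X12] = [T, T, F]
r6 m[φ1→X7] = [T, T, T]
r6 m[φ2→X7] = [T, T, T]
r6 m[φ2→X2] = [T, T, T]
r6 m[φ3→X0] = [T, T, F]
r6 m[φ3→X5] = [T, T, T]
r6 m[φ4→X2] = [T, T, T]
r6 m[φ4→X5] = [T, T, F]
r6 m[X12→φ0] = [T, T, F]
r6 m[X12→φ1] = [F, T, T]
r6 m[X7→φ1] = [T, T, T]
r6 m[X7→φ2] = [T, T, T]
r6 m[X2→φ2] = [T, T, T]
r6 m[X2→φ4] = [T, T, T]
r6 m[X0→φ3] = [T, T, T]
r6 m[X5→φ0] = [T, T, F]
r6 m[X5→φ3] = [F, T, F]
r6 m[X5→φ4] = [F, T, T]
r7 m[φ0→X12] = [F, T, T]
r7 m[φ0→X5] = [F, T, T]
r7 m[φ1→X12] = [T, T, F]
r7 m[φ1→X7] = [T, T, T]
r7 m[φ2→X7] = [T, T, T]
r7 m[φ2→X2] = [T, T, T]
r7 m[φ3→X0] = [T, T, F]
r7 m[φ3→X5] = [T, T, T]
r7 m[φ4→X2] = [T, T, T]
r7 m[φ4→X5] = [T, T, F]
r7 m[X12→φ0] = [T, T, F]
r7 m[X12→φ1] = [F, T, T]
r7 m[X7→φ1] = [T, T, T]
r7 m[X7→φ2] = [T, T, T]
r7 m[X2→φ2] = [T, T, T]
r7 m[X2→φ4] = [T, T, T]
r7 m[X0→φ3] = [T, T, T]
r7 m[X5→φ0] = [T, T, F]
r7 m[X5→φ3] = [F, T, F]
r7 m[X5→φ4] = [F, T, T]
r8 m[φ0→X12] = [F, T, T]
r8 m[φ0→X5] = [F, T, T]
r8 m[φ1→X12] = [T, T, F]
r8 m[φ1→X7] = [T, T, T]
r8 m[φ2→X7] = [T, T, T]
r8 m[φ2→X2] = [T, T, T]
r8 m[φ3→X0] = [T, T, F]
r8 m[φ3→X5] = [T, T, T]
r8 m[φ4→X2] = [T, T, T]
r8 m[φ4→X5] = [T, T, F]
r8 m[X12→φ0] = [T, T, F]
r8 m[X12→φ1] = [F, T, T]
r8 m[X7→φ1] = [T, T, T]
r8 m[X7→φ2] = [T, T, T]
r8 m[X2→φ2] = [T, T, T]
r8 m[X2→φ4] = [T, T, T]
r8 m[X0→φ3] = [T, T, T]
r8 m[X5→φ0] = [T, T, F]
r8 m[X5→φ3] = [F, T, F]
r8 m[X5→φ4] = [F, T, T]
r9 m[φ0→X12] = [F, T, T]
r9 m[φ0→X5] = [F, T, T]
r9 m[φ1→X12] = [T, T, F]
r9 m[φ1→X7] = [T, T, T]
r9 m[φ2→X7] = [T, T, T]
r9 m[φ2→X2] = [T, T, T]
r9 m[φ3→X0] = [T, T, F]
r9 m[φ3→X5] = [T, T, T]
r9 m[φ4→X2] = [T, T, T]
r9 m[φ4→X5] = [T, T, F]
r9 m[X12→φ0] = [T, T, F]
r9 m[X12→φ1] = [F, T, T]
r9 m[X7→φ1] = [T, T, T]
r9 m[X7→φ2] = [T, T, T]
r9 m[X2→φ2] = [T, T, T]
r9 m[X2→φ4] = [T, T, T]
r9 m[X0→φ3] = [T, T, T]
r9 m[X5→φ0] = [T, T, F]
r9 m[X5→φ3] = [F, T, F]
r9 m[X5→φ4] = [F, T, T]
r10 m[φ0→X12] = [F, T, T]
r10 m[φ0→X5] = [F, T, T]
r10 m[φ1→X12] = [T, T, F]
r10 m[φ1→X7] = [T, T, T]
r10 m[φ2→X7] = [T, T, T]
r10 m[φ2→X2] = [T, T, T]
r10 m[φ3→X0] = [T, T, F]
r10 m[φ3→X5] = [T, T, T]
r10 m[φ4→X2] = [T, T, T]
r10 m[φ4→X5] = [T, T, F]
r10 m[X12→φ0] = [T, T, F]
r10 m[X12→φ1] = [F, T, T]
r10 m[X7→φ1] = [T, T, T]
r10 m[X7→φ2] = [T, T, T]
r10 m[X2→φ2] = [T, T, T]
r10 m[X2→φ4] = [T, T, T]
r10 m[X0→φ3] = [T, T, T]
r10 m[X5→φ0] = [T, T, F]
r10 m[X5→φ3] = [F, T, F]
r10 m[X5→φ4] = [F, T, T]
fixed point reached at round 6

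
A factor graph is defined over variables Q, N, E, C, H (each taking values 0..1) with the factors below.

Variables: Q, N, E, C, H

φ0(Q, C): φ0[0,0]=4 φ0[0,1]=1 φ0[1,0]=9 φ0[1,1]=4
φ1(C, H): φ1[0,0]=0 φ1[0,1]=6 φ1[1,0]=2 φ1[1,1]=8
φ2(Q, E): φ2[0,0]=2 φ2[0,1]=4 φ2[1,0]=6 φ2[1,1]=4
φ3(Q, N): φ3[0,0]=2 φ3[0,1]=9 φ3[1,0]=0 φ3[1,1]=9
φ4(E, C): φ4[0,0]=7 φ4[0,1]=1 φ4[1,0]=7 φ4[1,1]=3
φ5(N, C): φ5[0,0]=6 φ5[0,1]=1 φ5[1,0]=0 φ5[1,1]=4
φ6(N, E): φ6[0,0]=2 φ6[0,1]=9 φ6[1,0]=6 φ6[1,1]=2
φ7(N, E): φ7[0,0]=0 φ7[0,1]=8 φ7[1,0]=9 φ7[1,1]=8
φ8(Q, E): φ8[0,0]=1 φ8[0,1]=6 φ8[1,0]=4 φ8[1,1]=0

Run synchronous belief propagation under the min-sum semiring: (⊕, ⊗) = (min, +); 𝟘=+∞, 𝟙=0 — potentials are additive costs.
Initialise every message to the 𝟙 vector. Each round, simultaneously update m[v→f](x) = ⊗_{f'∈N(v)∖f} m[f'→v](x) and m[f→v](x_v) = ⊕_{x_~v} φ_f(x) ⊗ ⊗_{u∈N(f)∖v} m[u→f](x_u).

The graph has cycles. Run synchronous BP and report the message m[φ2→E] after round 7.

init: all messages = 𝟙 over 2 values
r1 m[φ0→Q] = [1, 4]
r1 m[φ0→C] = [4, 1]
r1 m[φ1→C] = [0, 2]
r1 m[φ1→H] = [0, 6]
r1 m[φ2→Q] = [2, 4]
r1 m[φ2→E] = [2, 4]
r1 m[φ3→Q] = [2, 0]
r1 m[φ3→N] = [0, 9]
r1 m[φ4→E] = [1, 3]
r1 m[φ4→C] = [7, 1]
r1 m[φ5→N] = [1, 0]
r1 m[φ5→C] = [0, 1]
r1 m[φ6→N] = [2, 2]
r1 m[φ6→E] = [2, 2]
r1 m[φ7→N] = [0, 8]
r1 m[φ7→E] = [0, 8]
r1 m[φ8→Q] = [1, 0]
r1 m[φ8→E] = [1, 0]
r1 m[Q→φ0] = [0, 0]
r1 m[Q→φ2] = [0, 0]
r1 m[Q→φ3] = [0, 0]
r1 m[Q→φ8] = [0, 0]
r1 m[N→φ3] = [0, 0]
r1 m[N→φ5] = [0, 0]
r1 m[N→φ6] = [0, 0]
r1 m[N→φ7] = [0, 0]
r1 m[E→φ2] = [0, 0]
r1 m[E→φ4] = [0, 0]
r1 m[E→φ6] = [0, 0]
r1 m[E→φ7] = [0, 0]
r1 m[E→φ8] = [0, 0]
r1 m[C→φ0] = [0, 0]
r1 m[C→φ1] = [0, 0]
r1 m[C→φ4] = [0, 0]
r1 m[C→φ5] = [0, 0]
r1 m[H→φ1] = [0, 0]
r2 m[φ0→Q] = [1, 4]
r2 m[φ0→C] = [4, 1]
r2 m[φ1→C] = [0, 2]
r2 m[φ1→H] = [0, 6]
r2 m[φ2→Q] = [2, 4]
r2 m[φ2→E] = [2, 4]
r2 m[φ3→Q] = [2, 0]
r2 m[φ3→N] = [0, 9]
r2 m[φ4→E] = [1, 3]
r2 m[φ4→C] = [7, 1]
r2 m[φ5→N] = [1, 0]
r2 m[φ5→C] = [0, 1]
r2 m[φ6→N] = [2, 2]
r2 m[φ6→E] = [2, 2]
r2 m[φ7→N] = [0, 8]
r2 m[φ7→E] = [0, 8]
r2 m[φ8→Q] = [1, 0]
r2 m[φ8→E] = [1, 0]
r2 m[Q→φ0] = [5, 4]
r2 m[Q→φ2] = [4, 4]
r2 m[Q→φ3] = [4, 8]
r2 m[Q→φ8] = [5, 8]
r2 m[N→φ3] = [3, 10]
r2 m[N→φ5] = [2, 19]
r2 m[N→φ6] = [1, 17]
r2 m[N→φ7] = [3, 11]
r2 m[E→φ2] = [4, 13]
r2 m[E→φ4] = [5, 14]
r2 m[E→φ6] = [4, 15]
r2 m[E→φ7] = [6, 9]
r2 m[E→φ8] = [5, 17]
r2 m[C→φ0] = [7, 4]
r2 m[C→φ1] = [11, 3]
r2 m[C→φ4] = [4, 4]
r2 m[C→φ5] = [11, 4]
r2 m[H→φ1] = [0, 0]
r3 m[φ0→Q] = [5, 8]
r3 m[φ0→C] = [9, 6]
r3 m[φ1→C] = [0, 2]
r3 m[φ1→H] = [5, 11]
r3 m[φ2→Q] = [6, 10]
r3 m[φ2→E] = [6, 8]
r3 m[φ3→Q] = [5, 3]
r3 m[φ3→N] = [6, 13]
r3 m[φ4→E] = [5, 7]
r3 m[φ4→C] = [12, 6]
r3 m[φ5→N] = [5, 8]
r3 m[φ5→C] = [8, 3]
r3 m[φ6→N] = [6, 10]
r3 m[φ6→E] = [3, 10]
r3 m[φ7→N] = [6, 15]
r3 m[φ7→E] = [3, 11]
r3 m[φ8→Q] = [6, 9]
r3 m[φ8→E] = [6, 8]
r3 m[Q→φ0] = [5, 4]
r3 m[Q→φ2] = [4, 4]
r3 m[Q→φ3] = [4, 8]
r3 m[Q→φ8] = [5, 8]
r3 m[N→φ3] = [3, 10]
r3 m[N→φ5] = [2, 19]
r3 m[N→φ6] = [1, 17]
r3 m[N→φ7] = [3, 11]
r3 m[E→φ2] = [4, 13]
r3 m[E→φ4] = [5, 14]
r3 m[E→φ6] = [4, 15]
r3 m[E→φ7] = [6, 9]
r3 m[E→φ8] = [5, 17]
r3 m[C→φ0] = [7, 4]
r3 m[C→φ1] = [11, 3]
r3 m[C→φ4] = [4, 4]
r3 m[C→φ5] = [11, 4]
r3 m[H→φ1] = [0, 0]
r4 m[φ0→Q] = [5, 8]
r4 m[φ0→C] = [9, 6]
r4 m[φ1→C] = [0, 2]
r4 m[φ1→H] = [5, 11]
r4 m[φ2→Q] = [6, 10]
r4 m[φ2→E] = [6, 8]
r4 m[φ3→Q] = [5, 3]
r4 m[φ3→N] = [6, 13]
r4 m[φ4→E] = [5, 7]
r4 m[φ4→C] = [12, 6]
r4 m[φ5→N] = [5, 8]
r4 m[φ5→C] = [8, 3]
r4 m[φ6→N] = [6, 10]
r4 m[φ6→E] = [3, 10]
r4 m[φ7→N] = [6, 15]
r4 m[φ7→E] = [3, 11]
r4 m[φ8→Q] = [6, 9]
r4 m[φ8→E] = [6, 8]
r4 m[Q→φ0] = [17, 22]
r4 m[Q→φ2] = [16, 20]
r4 m[Q→φ3] = [17, 27]
r4 m[Q→φ8] = [16, 21]
r4 m[N→φ3] = [17, 33]
r4 m[N→φ5] = [18, 38]
r4 m[N→φ6] = [17, 36]
r4 m[N→φ7] = [17, 31]
r4 m[E→φ2] = [17, 36]
r4 m[E→φ4] = [18, 37]
r4 m[E→φ6] = [20, 34]
r4 m[E→φ7] = [20, 33]
r4 m[E→φ8] = [17, 36]
r4 m[C→φ0] = [20, 11]
r4 m[C→φ1] = [29, 15]
r4 m[C→φ4] = [17, 11]
r4 m[C→φ5] = [21, 14]
r4 m[H→φ1] = [0, 0]
r5 m[φ0→Q] = [12, 15]
r5 m[φ0→C] = [21, 18]
r5 m[φ1→C] = [0, 2]
r5 m[φ1→H] = [17, 23]
r5 m[φ2→Q] = [19, 23]
r5 m[φ2→E] = [18, 20]
r5 m[φ3→Q] = [19, 17]
r5 m[φ3→N] = [19, 26]
r5 m[φ4→E] = [12, 14]
r5 m[φ4→C] = [25, 19]
r5 m[φ5→N] = [15, 18]
r5 m[φ5→C] = [24, 19]
r5 m[φ6→N] = [22, 26]
r5 m[φ6→E] = [19, 26]
r5 m[φ7→N] = [20, 29]
r5 m[φ7→E] = [17, 25]
r5 m[φ8→Q] = [18, 21]
r5 m[φ8→E] = [17, 21]
r5 m[Q→φ0] = [17, 22]
r5 m[Q→φ2] = [16, 20]
r5 m[Q→φ3] = [17, 27]
r5 m[Q→φ8] = [16, 21]
r5 m[N→φ3] = [17, 33]
r5 m[N→φ5] = [18, 38]
r5 m[N→φ6] = [17, 36]
r5 m[N→φ7] = [17, 31]
r5 m[E→φ2] = [17, 36]
r5 m[E→φ4] = [18, 37]
r5 m[E→φ6] = [20, 34]
r5 m[E→φ7] = [20, 33]
r5 m[E→φ8] = [17, 36]
r5 m[C→φ0] = [20, 11]
r5 m[C→φ1] = [29, 15]
r5 m[C→φ4] = [17, 11]
r5 m[C→φ5] = [21, 14]
r5 m[H→φ1] = [0, 0]
r6 m[φ0→Q] = [12, 15]
r6 m[φ0→C] = [21, 18]
r6 m[φ1→C] = [0, 2]
r6 m[φ1→H] = [17, 23]
r6 m[φ2→Q] = [19, 23]
r6 m[φ2→E] = [18, 20]
r6 m[φ3→Q] = [19, 17]
r6 m[φ3→N] = [19, 26]
r6 m[φ4→E] = [12, 14]
r6 m[φ4→C] = [25, 19]
r6 m[φ5→N] = [15, 18]
r6 m[φ5→C] = [24, 19]
r6 m[φ6→N] = [22, 26]
r6 m[φ6→E] = [19, 26]
r6 m[φ7→N] = [20, 29]
r6 m[φ7→E] = [17, 25]
r6 m[φ8→Q] = [18, 21]
r6 m[φ8→E] = [17, 21]
r6 m[Q→φ0] = [56, 61]
r6 m[Q→φ2] = [49, 53]
r6 m[Q→φ3] = [49, 59]
r6 m[Q→φ8] = [50, 55]
r6 m[N→φ3] = [57, 73]
r6 m[N→φ5] = [61, 81]
r6 m[N→φ6] = [54, 73]
r6 m[N→φ7] = [56, 70]
r6 m[E→φ2] = [65, 86]
r6 m[E→φ4] = [71, 92]
r6 m[E→φ6] = [64, 80]
r6 m[E→φ7] = [66, 81]
r6 m[E→φ8] = [66, 85]
r6 m[C→φ0] = [49, 40]
r6 m[C→φ1] = [70, 56]
r6 m[C→φ4] = [45, 39]
r6 m[C→φ5] = [46, 39]
r6 m[H→φ1] = [0, 0]
r7 m[φ0→Q] = [41, 44]
r7 m[φ0→C] = [60, 57]
r7 m[φ1→C] = [0, 2]
r7 m[φ1→H] = [58, 64]
r7 m[φ2→Q] = [67, 71]
r7 m[φ2→E] = [51, 53]
r7 m[φ3→Q] = [59, 57]
r7 m[φ3→N] = [51, 58]
r7 m[φ4→E] = [40, 42]
r7 m[φ4→C] = [78, 72]
r7 m[φ5→N] = [40, 43]
r7 m[φ5→C] = [67, 62]
r7 m[φ6→N] = [66, 70]
r7 m[φ6→E] = [56, 63]
r7 m[φ7→N] = [66, 75]
r7 m[φ7→E] = [56, 64]
r7 m[φ8→Q] = [67, 70]
r7 m[φ8→E] = [51, 55]
r7 m[Q→φ0] = [56, 61]
r7 m[Q→φ2] = [49, 53]
r7 m[Q→φ3] = [49, 59]
r7 m[Q→φ8] = [50, 55]
r7 m[N→φ3] = [57, 73]
r7 m[N→φ5] = [61, 81]
r7 m[N→φ6] = [54, 73]
r7 m[N→φ7] = [56, 70]
r7 m[E→φ2] = [65, 86]
r7 m[E→φ4] = [71, 92]
r7 m[E→φ6] = [64, 80]
r7 m[E→φ7] = [66, 81]
r7 m[E→φ8] = [66, 85]
r7 m[C→φ0] = [49, 40]
r7 m[C→φ1] = [70, 56]
r7 m[C→φ4] = [45, 39]
r7 m[C→φ5] = [46, 39]
r7 m[H→φ1] = [0, 0]

message @ round 7 = [51, 53]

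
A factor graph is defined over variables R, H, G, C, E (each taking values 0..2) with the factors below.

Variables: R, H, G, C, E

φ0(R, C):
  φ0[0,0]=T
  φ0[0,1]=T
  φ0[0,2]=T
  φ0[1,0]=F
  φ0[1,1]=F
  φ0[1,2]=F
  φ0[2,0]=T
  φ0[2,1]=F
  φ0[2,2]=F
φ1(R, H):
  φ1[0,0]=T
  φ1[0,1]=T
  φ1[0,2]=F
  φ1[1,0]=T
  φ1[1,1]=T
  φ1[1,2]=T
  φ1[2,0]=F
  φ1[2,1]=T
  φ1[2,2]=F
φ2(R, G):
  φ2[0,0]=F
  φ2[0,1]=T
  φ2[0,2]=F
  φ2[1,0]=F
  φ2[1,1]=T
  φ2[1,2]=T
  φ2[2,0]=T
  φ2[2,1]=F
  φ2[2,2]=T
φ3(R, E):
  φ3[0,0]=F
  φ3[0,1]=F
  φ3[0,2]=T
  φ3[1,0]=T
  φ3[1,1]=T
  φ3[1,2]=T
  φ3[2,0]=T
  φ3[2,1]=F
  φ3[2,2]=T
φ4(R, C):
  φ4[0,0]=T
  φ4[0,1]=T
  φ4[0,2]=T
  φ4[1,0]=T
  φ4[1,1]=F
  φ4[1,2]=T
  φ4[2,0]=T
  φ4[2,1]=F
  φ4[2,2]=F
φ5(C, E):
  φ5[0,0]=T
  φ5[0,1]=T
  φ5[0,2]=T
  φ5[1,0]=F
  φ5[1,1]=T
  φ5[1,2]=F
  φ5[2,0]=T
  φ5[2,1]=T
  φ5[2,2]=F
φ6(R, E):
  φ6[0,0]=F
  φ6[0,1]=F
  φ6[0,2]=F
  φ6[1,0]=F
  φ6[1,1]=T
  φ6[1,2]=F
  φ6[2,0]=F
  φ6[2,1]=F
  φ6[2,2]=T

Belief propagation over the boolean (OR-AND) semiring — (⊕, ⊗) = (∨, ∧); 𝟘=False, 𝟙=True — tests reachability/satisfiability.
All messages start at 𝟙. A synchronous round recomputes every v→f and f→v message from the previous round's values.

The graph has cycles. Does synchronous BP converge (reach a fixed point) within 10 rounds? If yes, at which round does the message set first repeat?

CONVERGED at round 7

init: all messages = 𝟙 over 3 values
r1 m[φ0→R] = [T, F, T]
r1 m[φ0→C] = [T, T, T]
r1 m[φ1→R] = [T, T, T]
r1 m[φ1→H] = [T, T, T]
r1 m[φ2→R] = [T, T, T]
r1 m[φ2→G] = [T, T, T]
r1 m[φ3→R] = [T, T, T]
r1 m[φ3→E] = [T, T, T]
r1 m[φ4→R] = [T, T, T]
r1 m[φ4→C] = [T, T, T]
r1 m[φ5→C] = [T, T, T]
r1 m[φ5→E] = [T, T, T]
r1 m[φ6→R] = [F, T, T]
r1 m[φ6→E] = [F, T, T]
r1 m[R→φ0] = [T, T, T]
r1 m[R→φ1] = [T, T, T]
r1 m[R→φ2] = [T, T, T]
r1 m[R→φ3] = [T, T, T]
r1 m[R→φ4] = [T, T, T]
r1 m[R→φ6] = [T, T, T]
r1 m[H→φ1] = [T, T, T]
r1 m[G→φ2] = [T, T, T]
r1 m[C→φ0] = [T, T, T]
r1 m[C→φ4] = [T, T, T]
r1 m[C→φ5] = [T, T, T]
r1 m[E→φ3] = [T, T, T]
r1 m[E→φ5] = [T, T, T]
r1 m[E→φ6] = [T, T, T]
r2 m[φ0→R] = [T, F, T]
r2 m[φ0→C] = [T, T, T]
r2 m[φ1→R] = [T, T, T]
r2 m[φ1→H] = [T, T, T]
r2 m[φ2→R] = [T, T, T]
r2 m[φ2→G] = [T, T, T]
r2 m[φ3→R] = [T, T, T]
r2 m[φ3→E] = [T, T, T]
r2 m[φ4→R] = [T, T, T]
r2 m[φ4→C] = [T, T, T]
r2 m[φ5→C] = [T, T, T]
r2 m[φ5→E] = [T, T, T]
r2 m[φ6→R] = [F, T, T]
r2 m[φ6→E] = [F, T, T]
r2 m[R→φ0] = [F, T, T]
r2 m[R→φ1] = [F, F, T]
r2 m[R→φ2] = [F, F, T]
r2 m[R→φ3] = [F, F, T]
r2 m[R→φ4] = [F, F, T]
r2 m[R→φ6] = [T, F, T]
r2 m[H→φ1] = [T, T, T]
r2 m[G→φ2] = [T, T, T]
r2 m[C→φ0] = [T, T, T]
r2 m[C→φ4] = [T, T, T]
r2 m[C→φ5] = [T, T, T]
r2 m[E→φ3] = [F, T, T]
r2 m[E→φ5] = [F, T, T]
r2 m[E→φ6] = [T, T, T]
r3 m[φ0→R] = [T, F, T]
r3 m[φ0→C] = [T, F, F]
r3 m[φ1→R] = [T, T, T]
r3 m[φ1→H] = [F, T, F]
r3 m[φ2→R] = [T, T, T]
r3 m[φ2→G] = [T, F, T]
r3 m[φ3→R] = [T, T, T]
r3 m[φ3→E] = [T, F, T]
r3 m[φ4→R] = [T, T, T]
r3 m[φ4→C] = [T, F, F]
r3 m[φ5→C] = [T, T, T]
r3 m[φ5→E] = [T, T, T]
r3 m[φ6→R] = [F, T, T]
r3 m[φ6→E] = [F, F, T]
r3 m[R→φ0] = [F, T, T]
r3 m[R→φ1] = [F, F, T]
r3 m[R→φ2] = [F, F, T]
r3 m[R→φ3] = [F, F, T]
r3 m[R→φ4] = [F, F, T]
r3 m[R→φ6] = [T, F, T]
r3 m[H→φ1] = [T, T, T]
r3 m[G→φ2] = [T, T, T]
r3 m[C→φ0] = [T, T, T]
r3 m[C→φ4] = [T, T, T]
r3 m[C→φ5] = [T, T, T]
r3 m[E→φ3] = [F, T, T]
r3 m[E→φ5] = [F, T, T]
r3 m[E→φ6] = [T, T, T]
r4 m[φ0→R] = [T, F, T]
r4 m[φ0→C] = [T, F, F]
r4 m[φ1→R] = [T, T, T]
r4 m[φ1→H] = [F, T, F]
r4 m[φ2→R] = [T, T, T]
r4 m[φ2→G] = [T, F, T]
r4 m[φ3→R] = [T, T, T]
r4 m[φ3→E] = [T, F, T]
r4 m[φ4→R] = [T, T, T]
r4 m[φ4→C] = [T, F, F]
r4 m[φ5→C] = [T, T, T]
r4 m[φ5→E] = [T, T, T]
r4 m[φ6→R] = [F, T, T]
r4 m[φ6→E] = [F, F, T]
r4 m[R→φ0] = [F, T, T]
r4 m[R→φ1] = [F, F, T]
r4 m[R→φ2] = [F, F, T]
r4 m[R→φ3] = [F, F, T]
r4 m[R→φ4] = [F, F, T]
r4 m[R→φ6] = [T, F, T]
r4 m[H→φ1] = [T, T, T]
r4 m[G→φ2] = [T, T, T]
r4 m[C→φ0] = [T, F, F]
r4 m[C→φ4] = [T, F, F]
r4 m[C→φ5] = [T, F, F]
r4 m[E→φ3] = [F, F, T]
r4 m[E→φ5] = [F, F, T]
r4 m[E→φ6] = [T, F, T]
r5 m[φ0→R] = [T, F, T]
r5 m[φ0→C] = [T, F, F]
r5 m[φ1→R] = [T, T, T]
r5 m[φ1→H] = [F, T, F]
r5 m[φ2→R] = [T, T, T]
r5 m[φ2→G] = [T, F, T]
r5 m[φ3→R] = [T, T, T]
r5 m[φ3→E] = [T, F, T]
r5 m[φ4→R] = [T, T, T]
r5 m[φ4→C] = [T, F, F]
r5 m[φ5→C] = [T, F, F]
r5 m[φ5→E] = [T, T, T]
r5 m[φ6→R] = [F, F, T]
r5 m[φ6→E] = [F, F, T]
r5 m[R→φ0] = [F, T, T]
r5 m[R→φ1] = [F, F, T]
r5 m[R→φ2] = [F, F, T]
r5 m[R→φ3] = [F, F, T]
r5 m[R→φ4] = [F, F, T]
r5 m[R→φ6] = [T, F, T]
r5 m[H→φ1] = [T, T, T]
r5 m[G→φ2] = [T, T, T]
r5 m[C→φ0] = [T, F, F]
r5 m[C→φ4] = [T, F, F]
r5 m[C→φ5] = [T, F, F]
r5 m[E→φ3] = [F, F, T]
r5 m[E→φ5] = [F, F, T]
r5 m[E→φ6] = [T, F, T]
r6 m[φ0→R] = [T, F, T]
r6 m[φ0→C] = [T, F, F]
r6 m[φ1→R] = [T, T, T]
r6 m[φ1→H] = [F, T, F]
r6 m[φ2→R] = [T, T, T]
r6 m[φ2→G] = [T, F, T]
r6 m[φ3→R] = [T, T, T]
r6 m[φ3→E] = [T, F, T]
r6 m[φ4→R] = [T, T, T]
r6 m[φ4→C] = [T, F, F]
r6 m[φ5→C] = [T, F, F]
r6 m[φ5→E] = [T, T, T]
r6 m[φ6→R] = [F, F, T]
r6 m[φ6→E] = [F, F, T]
r6 m[R→φ0] = [F, F, T]
r6 m[R→φ1] = [F, F, T]
r6 m[R→φ2] = [F, F, T]
r6 m[R→φ3] = [F, F, T]
r6 m[R→φ4] = [F, F, T]
r6 m[R→φ6] = [T, F, T]
r6 m[H→φ1] = [T, T, T]
r6 m[G→φ2] = [T, T, T]
r6 m[C→φ0] = [T, F, F]
r6 m[C→φ4] = [T, F, F]
r6 m[C→φ5] = [T, F, F]
r6 m[E→φ3] = [F, F, T]
r6 m[E→φ5] = [F, F, T]
r6 m[E→φ6] = [T, F, T]
r7 m[φ0→R] = [T, F, T]
r7 m[φ0→C] = [T, F, F]
r7 m[φ1→R] = [T, T, T]
r7 m[φ1→H] = [F, T, F]
r7 m[φ2→R] = [T, T, T]
r7 m[φ2→G] = [T, F, T]
r7 m[φ3→R] = [T, T, T]
r7 m[φ3→E] = [T, F, T]
r7 m[φ4→R] = [T, T, T]
r7 m[φ4→C] = [T, F, F]
r7 m[φ5→C] = [T, F, F]
r7 m[φ5→E] = [T, T, T]
r7 m[φ6→R] = [F, F, T]
r7 m[φ6→E] = [F, F, T]
r7 m[R→φ0] = [F, F, T]
r7 m[R→φ1] = [F, F, T]
r7 m[R→φ2] = [F, F, T]
r7 m[R→φ3] = [F, F, T]
r7 m[R→φ4] = [F, F, T]
r7 m[R→φ6] = [T, F, T]
r7 m[H→φ1] = [T, T, T]
r7 m[G→φ2] = [T, T, T]
r7 m[C→φ0] = [T, F, F]
r7 m[C→φ4] = [T, F, F]
r7 m[C→φ5] = [T, F, F]
r7 m[E→φ3] = [F, F, T]
r7 m[E→φ5] = [F, F, T]
r7 m[E→φ6] = [T, F, T]
fixed point reached at round 7
messages reach a fixed point at round 7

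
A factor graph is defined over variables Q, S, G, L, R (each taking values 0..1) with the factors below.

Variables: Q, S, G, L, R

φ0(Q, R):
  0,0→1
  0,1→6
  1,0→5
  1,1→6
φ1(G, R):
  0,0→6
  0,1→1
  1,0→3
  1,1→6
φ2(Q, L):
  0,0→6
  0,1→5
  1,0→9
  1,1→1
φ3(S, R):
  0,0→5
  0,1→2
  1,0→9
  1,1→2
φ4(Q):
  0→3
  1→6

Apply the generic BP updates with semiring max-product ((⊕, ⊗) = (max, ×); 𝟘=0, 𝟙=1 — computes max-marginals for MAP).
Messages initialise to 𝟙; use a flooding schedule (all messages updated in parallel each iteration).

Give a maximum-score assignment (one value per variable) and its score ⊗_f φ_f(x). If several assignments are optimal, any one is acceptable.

init: all messages = 𝟙 over 2 values
r1 m[φ0→Q] = [6, 6]
r1 m[φ0→R] = [5, 6]
r1 m[φ1→G] = [6, 6]
r1 m[φ1→R] = [6, 6]
r1 m[φ2→Q] = [6, 9]
r1 m[φ2→L] = [9, 5]
r1 m[φ3→S] = [5, 9]
r1 m[φ3→R] = [9, 2]
r1 m[φ4→Q] = [3, 6]
r1 m[Q→φ0] = [1, 1]
r1 m[Q→φ2] = [1, 1]
r1 m[Q→φ4] = [1, 1]
r1 m[S→φ3] = [1, 1]
r1 m[G→φ1] = [1, 1]
r1 m[L→φ2] = [1, 1]
r1 m[R→φ0] = [1, 1]
r1 m[R→φ1] = [1, 1]
r1 m[R→φ3] = [1, 1]
r2 m[φ0→Q] = [6, 6]
r2 m[φ0→R] = [5, 6]
r2 m[φ1→G] = [6, 6]
r2 m[φ1→R] = [6, 6]
r2 m[φ2→Q] = [6, 9]
r2 m[φ2→L] = [9, 5]
r2 m[φ3→S] = [5, 9]
r2 m[φ3→R] = [9, 2]
r2 m[φ4→Q] = [3, 6]
r2 m[Q→φ0] = [18, 54]
r2 m[Q→φ2] = [18, 36]
r2 m[Q→φ4] = [36, 54]
r2 m[S→φ3] = [1, 1]
r2 m[G→φ1] = [1, 1]
r2 m[L→φ2] = [1, 1]
r2 m[R→φ0] = [54, 12]
r2 m[R→φ1] = [45, 12]
r2 m[R→φ3] = [30, 36]
r3 m[φ0→Q] = [72, 270]
r3 m[φ0→R] = [270, 324]
r3 m[φ1→G] = [270, 135]
r3 m[φ1→R] = [6, 6]
r3 m[φ2→Q] = [6, 9]
r3 m[φ2→L] = [324, 90]
r3 m[φ3→S] = [150, 270]
r3 m[φ3→R] = [9, 2]
r3 m[φ4→Q] = [3, 6]
r3 m[Q→φ0] = [18, 54]
r3 m[Q→φ2] = [18, 36]
r3 m[Q→φ4] = [36, 54]
r3 m[S→φ3] = [1, 1]
r3 m[G→φ1] = [1, 1]
r3 m[L→φ2] = [1, 1]
r3 m[R→φ0] = [54, 12]
r3 m[R→φ1] = [45, 12]
r3 m[R→φ3] = [30, 36]
r4 m[φ0→Q] = [72, 270]
r4 m[φ0→R] = [270, 324]
r4 m[φ1→G] = [270, 135]
r4 m[φ1→R] = [6, 6]
r4 m[φ2→Q] = [6, 9]
r4 m[φ2→L] = [324, 90]
r4 m[φ3→S] = [150, 270]
r4 m[φ3→R] = [9, 2]
r4 m[φ4→Q] = [3, 6]
r4 m[Q→φ0] = [18, 54]
r4 m[Q→φ2] = [216, 1620]
r4 m[Q→φ4] = [432, 2430]
r4 m[S→φ3] = [1, 1]
r4 m[G→φ1] = [1, 1]
r4 m[L→φ2] = [1, 1]
r4 m[R→φ0] = [54, 12]
r4 m[R→φ1] = [2430, 648]
r4 m[R→φ3] = [1620, 1944]
r5 m[φ0→Q] = [72, 270]
r5 m[φ0→R] = [270, 324]
r5 m[φ1→G] = [14580, 7290]
r5 m[φ1→R] = [6, 6]
r5 m[φ2→Q] = [6, 9]
r5 m[φ2→L] = [14580, 1620]
r5 m[φ3→S] = [8100, 14580]
r5 m[φ3→R] = [9, 2]
r5 m[φ4→Q] = [3, 6]
r5 m[Q→φ0] = [18, 54]
r5 m[Q→φ2] = [216, 1620]
r5 m[Q→φ4] = [432, 2430]
r5 m[S→φ3] = [1, 1]
r5 m[G→φ1] = [1, 1]
r5 m[L→φ2] = [1, 1]
r5 m[R→φ0] = [54, 12]
r5 m[R→φ1] = [2430, 648]
r5 m[R→φ3] = [1620, 1944]
r6 m[φ0→Q] = [72, 270]
r6 m[φ0→R] = [270, 324]
r6 m[φ1→G] = [14580, 7290]
r6 m[φ1→R] = [6, 6]
r6 m[φ2→Q] = [6, 9]
r6 m[φ2→L] = [14580, 1620]
r6 m[φ3→S] = [8100, 14580]
r6 m[φ3→R] = [9, 2]
r6 m[φ4→Q] = [3, 6]
r6 m[Q→φ0] = [18, 54]
r6 m[Q→φ2] = [216, 1620]
r6 m[Q→φ4] = [432, 2430]
r6 m[S→φ3] = [1, 1]
r6 m[G→φ1] = [1, 1]
r6 m[L→φ2] = [1, 1]
r6 m[R→φ0] = [54, 12]
r6 m[R→φ1] = [2430, 648]
r6 m[R→φ3] = [1620, 1944]
fixed point reached at round 6
traceback from Q: (Q=1, S=1, G=0, L=0, R=0), score=14580

assignment: (Q=1, S=1, G=0, L=0, R=0); score = 14580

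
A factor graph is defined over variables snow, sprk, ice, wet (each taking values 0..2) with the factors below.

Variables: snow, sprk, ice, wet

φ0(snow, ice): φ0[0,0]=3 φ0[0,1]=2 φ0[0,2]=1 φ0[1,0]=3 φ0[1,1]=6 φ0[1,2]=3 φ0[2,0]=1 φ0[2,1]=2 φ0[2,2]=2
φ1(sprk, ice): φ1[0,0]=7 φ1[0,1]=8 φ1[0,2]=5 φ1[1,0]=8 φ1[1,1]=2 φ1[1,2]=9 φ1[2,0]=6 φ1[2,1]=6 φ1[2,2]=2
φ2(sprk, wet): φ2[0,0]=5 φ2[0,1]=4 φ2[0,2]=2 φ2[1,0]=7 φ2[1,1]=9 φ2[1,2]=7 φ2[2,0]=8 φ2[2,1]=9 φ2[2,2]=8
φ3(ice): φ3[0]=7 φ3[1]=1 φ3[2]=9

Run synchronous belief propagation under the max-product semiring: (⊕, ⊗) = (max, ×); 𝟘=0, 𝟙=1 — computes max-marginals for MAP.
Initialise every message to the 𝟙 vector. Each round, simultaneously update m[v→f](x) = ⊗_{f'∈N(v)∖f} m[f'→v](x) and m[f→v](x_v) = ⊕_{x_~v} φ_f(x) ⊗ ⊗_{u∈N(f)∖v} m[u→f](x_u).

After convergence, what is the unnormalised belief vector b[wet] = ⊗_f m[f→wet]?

b[wet] = [1701, 2187, 1701]

init: all messages = 𝟙 over 3 values
r1 m[φ0→snow] = [3, 6, 2]
r1 m[φ0→ice] = [3, 6, 3]
r1 m[φ1→sprk] = [8, 9, 6]
r1 m[φ1→ice] = [8, 8, 9]
r1 m[φ2→sprk] = [5, 9, 9]
r1 m[φ2→wet] = [8, 9, 8]
r1 m[φ3→ice] = [7, 1, 9]
r1 m[snow→φ0] = [1, 1, 1]
r1 m[sprk→φ1] = [1, 1, 1]
r1 m[sprk→φ2] = [1, 1, 1]
r1 m[ice→φ0] = [1, 1, 1]
r1 m[ice→φ1] = [1, 1, 1]
r1 m[ice→φ3] = [1, 1, 1]
r1 m[wet→φ2] = [1, 1, 1]
r2 m[φ0→snow] = [3, 6, 2]
r2 m[φ0→ice] = [3, 6, 3]
r2 m[φ1→sprk] = [8, 9, 6]
r2 m[φ1→ice] = [8, 8, 9]
r2 m[φ2→sprk] = [5, 9, 9]
r2 m[φ2→wet] = [8, 9, 8]
r2 m[φ3→ice] = [7, 1, 9]
r2 m[snow→φ0] = [1, 1, 1]
r2 m[sprk→φ1] = [5, 9, 9]
r2 m[sprk→φ2] = [8, 9, 6]
r2 m[ice→φ0] = [56, 8, 81]
r2 m[ice→φ1] = [21, 6, 27]
r2 m[ice→φ3] = [24, 48, 27]
r2 m[wet→φ2] = [1, 1, 1]
r3 m[φ0→snow] = [168, 243, 162]
r3 m[φ0→ice] = [3, 6, 3]
r3 m[φ1→sprk] = [147, 243, 126]
r3 m[φ1→ice] = [72, 54, 81]
r3 m[φ2→sprk] = [5, 9, 9]
r3 m[φ2→wet] = [63, 81, 63]
r3 m[φ3→ice] = [7, 1, 9]
r3 m[snow→φ0] = [1, 1, 1]
r3 m[sprk→φ1] = [5, 9, 9]
r3 m[sprk→φ2] = [8, 9, 6]
r3 m[ice→φ0] = [56, 8, 81]
r3 m[ice→φ1] = [21, 6, 27]
r3 m[ice→φ3] = [24, 48, 27]
r3 m[wet→φ2] = [1, 1, 1]
r4 m[φ0→snow] = [168, 243, 162]
r4 m[φ0→ice] = [3, 6, 3]
r4 m[φ1→sprk] = [147, 243, 126]
r4 m[φ1→ice] = [72, 54, 81]
r4 m[φ2→sprk] = [5, 9, 9]
r4 m[φ2→wet] = [63, 81, 63]
r4 m[φ3→ice] = [7, 1, 9]
r4 m[snow→φ0] = [1, 1, 1]
r4 m[sprk→φ1] = [5, 9, 9]
r4 m[sprk→φ2] = [147, 243, 126]
r4 m[ice→φ0] = [504, 54, 729]
r4 m[ice→φ1] = [21, 6, 27]
r4 m[ice→φ3] = [216, 324, 243]
r4 m[wet→φ2] = [1, 1, 1]
r5 m[φ0→snow] = [1512, 2187, 1458]
r5 m[φ0→ice] = [3, 6, 3]
r5 m[φ1→sprk] = [147, 243, 126]
r5 m[φ1→ice] = [72, 54, 81]
r5 m[φ2→sprk] = [5, 9, 9]
r5 m[φ2→wet] = [1701, 2187, 1701]
r5 m[φ3→ice] = [7, 1, 9]
r5 m[snow→φ0] = [1, 1, 1]
r5 m[sprk→φ1] = [5, 9, 9]
r5 m[sprk→φ2] = [147, 243, 126]
r5 m[ice→φ0] = [504, 54, 729]
r5 m[ice→φ1] = [21, 6, 27]
r5 m[ice→φ3] = [216, 324, 243]
r5 m[wet→φ2] = [1, 1, 1]
r6 m[φ0→snow] = [1512, 2187, 1458]
r6 m[φ0→ice] = [3, 6, 3]
r6 m[φ1→sprk] = [147, 243, 126]
r6 m[φ1→ice] = [72, 54, 81]
r6 m[φ2→sprk] = [5, 9, 9]
r6 m[φ2→wet] = [1701, 2187, 1701]
r6 m[φ3→ice] = [7, 1, 9]
r6 m[snow→φ0] = [1, 1, 1]
r6 m[sprk→φ1] = [5, 9, 9]
r6 m[sprk→φ2] = [147, 243, 126]
r6 m[ice→φ0] = [504, 54, 729]
r6 m[ice→φ1] = [21, 6, 27]
r6 m[ice→φ3] = [216, 324, 243]
r6 m[wet→φ2] = [1, 1, 1]
fixed point reached at round 6
b[wet] = ⊗ incoming = [1701, 2187, 1701]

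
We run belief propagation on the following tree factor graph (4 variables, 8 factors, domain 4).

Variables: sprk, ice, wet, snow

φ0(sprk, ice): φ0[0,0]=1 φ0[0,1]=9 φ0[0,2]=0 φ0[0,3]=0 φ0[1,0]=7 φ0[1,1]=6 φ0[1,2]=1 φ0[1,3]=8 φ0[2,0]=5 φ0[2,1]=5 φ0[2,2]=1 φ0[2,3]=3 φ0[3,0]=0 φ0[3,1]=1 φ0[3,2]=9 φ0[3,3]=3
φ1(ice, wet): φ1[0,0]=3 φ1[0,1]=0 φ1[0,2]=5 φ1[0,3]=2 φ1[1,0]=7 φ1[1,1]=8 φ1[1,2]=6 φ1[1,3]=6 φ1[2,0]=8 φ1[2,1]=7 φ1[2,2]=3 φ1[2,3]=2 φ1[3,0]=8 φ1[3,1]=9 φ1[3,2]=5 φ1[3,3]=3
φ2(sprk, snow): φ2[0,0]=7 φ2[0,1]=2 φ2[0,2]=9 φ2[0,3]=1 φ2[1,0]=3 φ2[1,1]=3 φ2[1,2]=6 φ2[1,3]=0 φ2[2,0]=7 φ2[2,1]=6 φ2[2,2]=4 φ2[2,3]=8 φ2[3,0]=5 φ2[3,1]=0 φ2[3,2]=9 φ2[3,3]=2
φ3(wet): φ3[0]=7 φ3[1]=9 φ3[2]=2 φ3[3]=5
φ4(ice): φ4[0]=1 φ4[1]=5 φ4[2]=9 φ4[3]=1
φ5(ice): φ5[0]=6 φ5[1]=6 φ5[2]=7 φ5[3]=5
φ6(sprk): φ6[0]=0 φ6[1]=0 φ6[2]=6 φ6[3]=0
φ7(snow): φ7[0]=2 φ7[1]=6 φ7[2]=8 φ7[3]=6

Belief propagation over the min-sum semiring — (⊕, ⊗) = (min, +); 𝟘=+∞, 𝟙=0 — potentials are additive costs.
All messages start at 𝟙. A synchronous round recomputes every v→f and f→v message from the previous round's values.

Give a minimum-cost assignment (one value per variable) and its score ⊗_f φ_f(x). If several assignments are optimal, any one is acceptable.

assignment: (sprk=0, ice=3, wet=2, snow=3); score = 20

init: all messages = 𝟙 over 4 values
r1 m[φ0→sprk] = [0, 1, 1, 0]
r1 m[φ0→ice] = [0, 1, 0, 0]
r1 m[φ1→ice] = [0, 6, 2, 3]
r1 m[φ1→wet] = [3, 0, 3, 2]
r1 m[φ2→sprk] = [1, 0, 4, 0]
r1 m[φ2→snow] = [3, 0, 4, 0]
r1 m[φ3→wet] = [7, 9, 2, 5]
r1 m[φ4→ice] = [1, 5, 9, 1]
r1 m[φ5→ice] = [6, 6, 7, 5]
r1 m[φ6→sprk] = [0, 0, 6, 0]
r1 m[φ7→snow] = [2, 6, 8, 6]
r1 m[sprk→φ0] = [0, 0, 0, 0]
r1 m[sprk→φ2] = [0, 0, 0, 0]
r1 m[sprk→φ6] = [0, 0, 0, 0]
r1 m[ice→φ0] = [0, 0, 0, 0]
r1 m[ice→φ1] = [0, 0, 0, 0]
r1 m[ice→φ4] = [0, 0, 0, 0]
r1 m[ice→φ5] = [0, 0, 0, 0]
r1 m[wet→φ1] = [0, 0, 0, 0]
r1 m[wet→φ3] = [0, 0, 0, 0]
r1 m[snow→φ2] = [0, 0, 0, 0]
r1 m[snow→φ7] = [0, 0, 0, 0]
r2 m[φ0→sprk] = [0, 1, 1, 0]
r2 m[φ0→ice] = [0, 1, 0, 0]
r2 m[φ1→ice] = [0, 6, 2, 3]
r2 m[φ1→wet] = [3, 0, 3, 2]
r2 m[φ2→sprk] = [1, 0, 4, 0]
r2 m[φ2→snow] = [3, 0, 4, 0]
r2 m[φ3→wet] = [7, 9, 2, 5]
r2 m[φ4→ice] = [1, 5, 9, 1]
r2 m[φ5→ice] = [6, 6, 7, 5]
r2 m[φ6→sprk] = [0, 0, 6, 0]
r2 m[φ7→snow] = [2, 6, 8, 6]
r2 m[sprk→φ0] = [1, 0, 10, 0]
r2 m[sprk→φ2] = [0, 1, 7, 0]
r2 m[sprk→φ6] = [1, 1, 5, 0]
r2 m[ice→φ0] = [7, 17, 18, 9]
r2 m[ice→φ1] = [7, 12, 16, 6]
r2 m[ice→φ4] = [6, 13, 9, 8]
r2 m[ice→φ5] = [1, 12, 11, 4]
r2 m[wet→φ1] = [7, 9, 2, 5]
r2 m[wet→φ3] = [3, 0, 3, 2]
r2 m[snow→φ2] = [2, 6, 8, 6]
r2 m[snow→φ7] = [3, 0, 4, 0]
r3 m[φ0→sprk] = [8, 14, 12, 7]
r3 m[φ0→ice] = [0, 1, 1, 1]
r3 m[φ1→ice] = [7, 8, 5, 7]
r3 m[φ1→wet] = [10, 7, 11, 9]
r3 m[φ2→sprk] = [7, 5, 9, 6]
r3 m[φ2→snow] = [4, 0, 7, 1]
r3 m[φ3→wet] = [7, 9, 2, 5]
r3 m[φ4→ice] = [1, 5, 9, 1]
r3 m[φ5→ice] = [6, 6, 7, 5]
r3 m[φ6→sprk] = [0, 0, 6, 0]
r3 m[φ7→snow] = [2, 6, 8, 6]
r3 m[sprk→φ0] = [1, 0, 10, 0]
r3 m[sprk→φ2] = [0, 1, 7, 0]
r3 m[sprk→φ6] = [1, 1, 5, 0]
r3 m[ice→φ0] = [7, 17, 18, 9]
r3 m[ice→φ1] = [7, 12, 16, 6]
r3 m[ice→φ4] = [6, 13, 9, 8]
r3 m[ice→φ5] = [1, 12, 11, 4]
r3 m[wet→φ1] = [7, 9, 2, 5]
r3 m[wet→φ3] = [3, 0, 3, 2]
r3 m[snow→φ2] = [2, 6, 8, 6]
r3 m[snow→φ7] = [3, 0, 4, 0]
r4 m[φ0→sprk] = [8, 14, 12, 7]
r4 m[φ0→ice] = [0, 1, 1, 1]
r4 m[φ1→ice] = [7, 8, 5, 7]
r4 m[φ1→wet] = [10, 7, 11, 9]
r4 m[φ2→sprk] = [7, 5, 9, 6]
r4 m[φ2→snow] = [4, 0, 7, 1]
r4 m[φ3→wet] = [7, 9, 2, 5]
r4 m[φ4→ice] = [1, 5, 9, 1]
r4 m[φ5→ice] = [6, 6, 7, 5]
r4 m[φ6→sprk] = [0, 0, 6, 0]
r4 m[φ7→snow] = [2, 6, 8, 6]
r4 m[sprk→φ0] = [7, 5, 15, 6]
r4 m[sprk→φ2] = [8, 14, 18, 7]
r4 m[sprk→φ6] = [15, 19, 21, 13]
r4 m[ice→φ0] = [14, 19, 21, 13]
r4 m[ice→φ1] = [7, 12, 17, 7]
r4 m[ice→φ4] = [13, 15, 13, 13]
r4 m[ice→φ5] = [8, 14, 15, 9]
r4 m[wet→φ1] = [7, 9, 2, 5]
r4 m[wet→φ3] = [10, 7, 11, 9]
r4 m[snow→φ2] = [2, 6, 8, 6]
r4 m[snow→φ7] = [4, 0, 7, 1]
r5 m[φ0→sprk] = [13, 21, 16, 14]
r5 m[φ0→ice] = [6, 7, 6, 7]
r5 m[φ1→ice] = [7, 8, 5, 7]
r5 m[φ1→wet] = [10, 7, 12, 9]
r5 m[φ2→sprk] = [7, 5, 9, 6]
r5 m[φ2→snow] = [12, 7, 16, 9]
r5 m[φ3→wet] = [7, 9, 2, 5]
r5 m[φ4→ice] = [1, 5, 9, 1]
r5 m[φ5→ice] = [6, 6, 7, 5]
r5 m[φ6→sprk] = [0, 0, 6, 0]
r5 m[φ7→snow] = [2, 6, 8, 6]
r5 m[sprk→φ0] = [7, 5, 15, 6]
r5 m[sprk→φ2] = [8, 14, 18, 7]
r5 m[sprk→φ6] = [15, 19, 21, 13]
r5 m[ice→φ0] = [14, 19, 21, 13]
r5 m[ice→φ1] = [7, 12, 17, 7]
r5 m[ice→φ4] = [13, 15, 13, 13]
r5 m[ice→φ5] = [8, 14, 15, 9]
r5 m[wet→φ1] = [7, 9, 2, 5]
r5 m[wet→φ3] = [10, 7, 11, 9]
r5 m[snow→φ2] = [2, 6, 8, 6]
r5 m[snow→φ7] = [4, 0, 7, 1]
r6 m[φ0→sprk] = [13, 21, 16, 14]
r6 m[φ0→ice] = [6, 7, 6, 7]
r6 m[φ1→ice] = [7, 8, 5, 7]
r6 m[φ1→wet] = [10, 7, 12, 9]
r6 m[φ2→sprk] = [7, 5, 9, 6]
r6 m[φ2→snow] = [12, 7, 16, 9]
r6 m[φ3→wet] = [7, 9, 2, 5]
r6 m[φ4→ice] = [1, 5, 9, 1]
r6 m[φ5→ice] = [6, 6, 7, 5]
r6 m[φ6→sprk] = [0, 0, 6, 0]
r6 m[φ7→snow] = [2, 6, 8, 6]
r6 m[sprk→φ0] = [7, 5, 15, 6]
r6 m[sprk→φ2] = [13, 21, 22, 14]
r6 m[sprk→φ6] = [20, 26, 25, 20]
r6 m[ice→φ0] = [14, 19, 21, 13]
r6 m[ice→φ1] = [13, 18, 22, 13]
r6 m[ice→φ4] = [19, 21, 18, 19]
r6 m[ice→φ5] = [14, 20, 20, 15]
r6 m[wet→φ1] = [7, 9, 2, 5]
r6 m[wet→φ3] = [10, 7, 12, 9]
r6 m[snow→φ2] = [2, 6, 8, 6]
r6 m[snow→φ7] = [12, 7, 16, 9]
r7 m[φ0→sprk] = [13, 21, 16, 14]
r7 m[φ0→ice] = [6, 7, 6, 7]
r7 m[φ1→ice] = [7, 8, 5, 7]
r7 m[φ1→wet] = [16, 13, 18, 15]
r7 m[φ2→sprk] = [7, 5, 9, 6]
r7 m[φ2→snow] = [19, 14, 22, 14]
r7 m[φ3→wet] = [7, 9, 2, 5]
r7 m[φ4→ice] = [1, 5, 9, 1]
r7 m[φ5→ice] = [6, 6, 7, 5]
r7 m[φ6→sprk] = [0, 0, 6, 0]
r7 m[φ7→snow] = [2, 6, 8, 6]
r7 m[sprk→φ0] = [7, 5, 15, 6]
r7 m[sprk→φ2] = [13, 21, 22, 14]
r7 m[sprk→φ6] = [20, 26, 25, 20]
r7 m[ice→φ0] = [14, 19, 21, 13]
r7 m[ice→φ1] = [13, 18, 22, 13]
r7 m[ice→φ4] = [19, 21, 18, 19]
r7 m[ice→φ5] = [14, 20, 20, 15]
r7 m[wet→φ1] = [7, 9, 2, 5]
r7 m[wet→φ3] = [10, 7, 12, 9]
r7 m[snow→φ2] = [2, 6, 8, 6]
r7 m[snow→φ7] = [12, 7, 16, 9]
r8 m[φ0→sprk] = [13, 21, 16, 14]
r8 m[φ0→ice] = [6, 7, 6, 7]
r8 m[φ1→ice] = [7, 8, 5, 7]
r8 m[φ1→wet] = [16, 13, 18, 15]
r8 m[φ2→sprk] = [7, 5, 9, 6]
r8 m[φ2→snow] = [19, 14, 22, 14]
r8 m[φ3→wet] = [7, 9, 2, 5]
r8 m[φ4→ice] = [1, 5, 9, 1]
r8 m[φ5→ice] = [6, 6, 7, 5]
r8 m[φ6→sprk] = [0, 0, 6, 0]
r8 m[φ7→snow] = [2, 6, 8, 6]
r8 m[sprk→φ0] = [7, 5, 15, 6]
r8 m[sprk→φ2] = [13, 21, 22, 14]
r8 m[sprk→φ6] = [20, 26, 25, 20]
r8 m[ice→φ0] = [14, 19, 21, 13]
r8 m[ice→φ1] = [13, 18, 22, 13]
r8 m[ice→φ4] = [19, 21, 18, 19]
r8 m[ice→φ5] = [14, 20, 20, 15]
r8 m[wet→φ1] = [7, 9, 2, 5]
r8 m[wet→φ3] = [16, 13, 18, 15]
r8 m[snow→φ2] = [2, 6, 8, 6]
r8 m[snow→φ7] = [19, 14, 22, 14]
r9 m[φ0→sprk] = [13, 21, 16, 14]
r9 m[φ0→ice] = [6, 7, 6, 7]
r9 m[φ1→ice] = [7, 8, 5, 7]
r9 m[φ1→wet] = [16, 13, 18, 15]
r9 m[φ2→sprk] = [7, 5, 9, 6]
r9 m[φ2→snow] = [19, 14, 22, 14]
r9 m[φ3→wet] = [7, 9, 2, 5]
r9 m[φ4→ice] = [1, 5, 9, 1]
r9 m[φ5→ice] = [6, 6, 7, 5]
r9 m[φ6→sprk] = [0, 0, 6, 0]
r9 m[φ7→snow] = [2, 6, 8, 6]
r9 m[sprk→φ0] = [7, 5, 15, 6]
r9 m[sprk→φ2] = [13, 21, 22, 14]
r9 m[sprk→φ6] = [20, 26, 25, 20]
r9 m[ice→φ0] = [14, 19, 21, 13]
r9 m[ice→φ1] = [13, 18, 22, 13]
r9 m[ice→φ4] = [19, 21, 18, 19]
r9 m[ice→φ5] = [14, 20, 20, 15]
r9 m[wet→φ1] = [7, 9, 2, 5]
r9 m[wet→φ3] = [16, 13, 18, 15]
r9 m[snow→φ2] = [2, 6, 8, 6]
r9 m[snow→φ7] = [19, 14, 22, 14]
fixed point reached at round 9
traceback from sprk: (sprk=0, ice=3, wet=2, snow=3), score=20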